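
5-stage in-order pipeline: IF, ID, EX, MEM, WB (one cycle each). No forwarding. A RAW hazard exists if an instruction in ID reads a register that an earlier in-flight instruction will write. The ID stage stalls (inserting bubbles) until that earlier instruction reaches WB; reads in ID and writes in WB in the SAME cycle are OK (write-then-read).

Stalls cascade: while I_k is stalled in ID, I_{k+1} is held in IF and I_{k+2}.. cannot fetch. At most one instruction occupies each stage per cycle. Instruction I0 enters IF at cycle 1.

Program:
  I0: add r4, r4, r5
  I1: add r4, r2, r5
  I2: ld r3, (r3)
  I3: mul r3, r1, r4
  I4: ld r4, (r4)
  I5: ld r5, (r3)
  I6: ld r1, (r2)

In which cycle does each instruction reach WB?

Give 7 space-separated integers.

Answer: 5 6 7 9 10 12 13

Derivation:
I0 add r4 <- r4,r5: IF@1 ID@2 stall=0 (-) EX@3 MEM@4 WB@5
I1 add r4 <- r2,r5: IF@2 ID@3 stall=0 (-) EX@4 MEM@5 WB@6
I2 ld r3 <- r3: IF@3 ID@4 stall=0 (-) EX@5 MEM@6 WB@7
I3 mul r3 <- r1,r4: IF@4 ID@5 stall=1 (RAW on I1.r4 (WB@6)) EX@7 MEM@8 WB@9
I4 ld r4 <- r4: IF@5 ID@7 stall=0 (-) EX@8 MEM@9 WB@10
I5 ld r5 <- r3: IF@7 ID@8 stall=1 (RAW on I3.r3 (WB@9)) EX@10 MEM@11 WB@12
I6 ld r1 <- r2: IF@8 ID@10 stall=0 (-) EX@11 MEM@12 WB@13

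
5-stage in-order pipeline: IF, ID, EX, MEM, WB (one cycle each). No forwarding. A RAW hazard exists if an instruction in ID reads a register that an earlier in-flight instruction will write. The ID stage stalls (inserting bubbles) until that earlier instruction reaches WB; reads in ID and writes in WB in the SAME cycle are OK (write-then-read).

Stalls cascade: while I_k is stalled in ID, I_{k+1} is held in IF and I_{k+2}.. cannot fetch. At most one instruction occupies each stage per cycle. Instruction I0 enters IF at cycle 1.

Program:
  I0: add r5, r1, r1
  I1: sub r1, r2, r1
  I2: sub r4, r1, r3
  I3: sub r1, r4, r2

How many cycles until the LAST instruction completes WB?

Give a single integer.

I0 add r5 <- r1,r1: IF@1 ID@2 stall=0 (-) EX@3 MEM@4 WB@5
I1 sub r1 <- r2,r1: IF@2 ID@3 stall=0 (-) EX@4 MEM@5 WB@6
I2 sub r4 <- r1,r3: IF@3 ID@4 stall=2 (RAW on I1.r1 (WB@6)) EX@7 MEM@8 WB@9
I3 sub r1 <- r4,r2: IF@4 ID@7 stall=2 (RAW on I2.r4 (WB@9)) EX@10 MEM@11 WB@12

Answer: 12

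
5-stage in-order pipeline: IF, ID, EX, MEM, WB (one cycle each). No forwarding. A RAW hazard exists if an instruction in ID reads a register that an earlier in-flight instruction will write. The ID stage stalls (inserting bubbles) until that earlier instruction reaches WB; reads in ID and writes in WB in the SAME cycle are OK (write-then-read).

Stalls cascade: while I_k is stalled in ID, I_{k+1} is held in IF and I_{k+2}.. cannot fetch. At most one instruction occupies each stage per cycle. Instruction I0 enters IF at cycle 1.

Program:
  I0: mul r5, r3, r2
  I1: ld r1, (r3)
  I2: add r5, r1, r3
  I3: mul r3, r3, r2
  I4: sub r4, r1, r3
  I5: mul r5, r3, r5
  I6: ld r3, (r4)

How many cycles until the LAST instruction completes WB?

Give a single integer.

Answer: 16

Derivation:
I0 mul r5 <- r3,r2: IF@1 ID@2 stall=0 (-) EX@3 MEM@4 WB@5
I1 ld r1 <- r3: IF@2 ID@3 stall=0 (-) EX@4 MEM@5 WB@6
I2 add r5 <- r1,r3: IF@3 ID@4 stall=2 (RAW on I1.r1 (WB@6)) EX@7 MEM@8 WB@9
I3 mul r3 <- r3,r2: IF@4 ID@7 stall=0 (-) EX@8 MEM@9 WB@10
I4 sub r4 <- r1,r3: IF@7 ID@8 stall=2 (RAW on I3.r3 (WB@10)) EX@11 MEM@12 WB@13
I5 mul r5 <- r3,r5: IF@8 ID@11 stall=0 (-) EX@12 MEM@13 WB@14
I6 ld r3 <- r4: IF@11 ID@12 stall=1 (RAW on I4.r4 (WB@13)) EX@14 MEM@15 WB@16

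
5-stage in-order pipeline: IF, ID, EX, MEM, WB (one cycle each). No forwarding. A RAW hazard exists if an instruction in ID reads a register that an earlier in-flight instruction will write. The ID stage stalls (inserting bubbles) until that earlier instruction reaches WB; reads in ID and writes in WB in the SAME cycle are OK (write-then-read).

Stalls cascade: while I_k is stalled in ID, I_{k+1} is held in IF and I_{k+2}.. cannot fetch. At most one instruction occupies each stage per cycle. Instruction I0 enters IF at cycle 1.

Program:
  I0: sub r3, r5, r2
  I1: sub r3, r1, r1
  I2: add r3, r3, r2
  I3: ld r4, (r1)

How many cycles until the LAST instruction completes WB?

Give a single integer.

Answer: 10

Derivation:
I0 sub r3 <- r5,r2: IF@1 ID@2 stall=0 (-) EX@3 MEM@4 WB@5
I1 sub r3 <- r1,r1: IF@2 ID@3 stall=0 (-) EX@4 MEM@5 WB@6
I2 add r3 <- r3,r2: IF@3 ID@4 stall=2 (RAW on I1.r3 (WB@6)) EX@7 MEM@8 WB@9
I3 ld r4 <- r1: IF@4 ID@7 stall=0 (-) EX@8 MEM@9 WB@10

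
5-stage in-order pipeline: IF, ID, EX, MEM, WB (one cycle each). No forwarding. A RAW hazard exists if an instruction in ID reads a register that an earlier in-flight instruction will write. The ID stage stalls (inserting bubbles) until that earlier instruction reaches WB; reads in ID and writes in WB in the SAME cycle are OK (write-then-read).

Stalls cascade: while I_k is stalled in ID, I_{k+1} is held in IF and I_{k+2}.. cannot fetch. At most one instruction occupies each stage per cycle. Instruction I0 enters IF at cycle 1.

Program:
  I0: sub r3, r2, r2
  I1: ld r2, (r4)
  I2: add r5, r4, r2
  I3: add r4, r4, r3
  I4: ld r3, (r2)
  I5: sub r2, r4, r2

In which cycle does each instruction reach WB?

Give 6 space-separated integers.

I0 sub r3 <- r2,r2: IF@1 ID@2 stall=0 (-) EX@3 MEM@4 WB@5
I1 ld r2 <- r4: IF@2 ID@3 stall=0 (-) EX@4 MEM@5 WB@6
I2 add r5 <- r4,r2: IF@3 ID@4 stall=2 (RAW on I1.r2 (WB@6)) EX@7 MEM@8 WB@9
I3 add r4 <- r4,r3: IF@4 ID@7 stall=0 (-) EX@8 MEM@9 WB@10
I4 ld r3 <- r2: IF@7 ID@8 stall=0 (-) EX@9 MEM@10 WB@11
I5 sub r2 <- r4,r2: IF@8 ID@9 stall=1 (RAW on I3.r4 (WB@10)) EX@11 MEM@12 WB@13

Answer: 5 6 9 10 11 13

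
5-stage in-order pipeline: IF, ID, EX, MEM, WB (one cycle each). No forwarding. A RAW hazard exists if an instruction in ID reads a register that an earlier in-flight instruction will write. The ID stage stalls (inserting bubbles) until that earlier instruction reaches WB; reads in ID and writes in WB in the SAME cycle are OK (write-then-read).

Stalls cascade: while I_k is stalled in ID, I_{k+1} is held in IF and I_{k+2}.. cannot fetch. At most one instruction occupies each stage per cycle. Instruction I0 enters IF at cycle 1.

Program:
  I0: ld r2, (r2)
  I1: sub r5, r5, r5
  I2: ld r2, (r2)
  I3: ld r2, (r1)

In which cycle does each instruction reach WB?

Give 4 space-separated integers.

I0 ld r2 <- r2: IF@1 ID@2 stall=0 (-) EX@3 MEM@4 WB@5
I1 sub r5 <- r5,r5: IF@2 ID@3 stall=0 (-) EX@4 MEM@5 WB@6
I2 ld r2 <- r2: IF@3 ID@4 stall=1 (RAW on I0.r2 (WB@5)) EX@6 MEM@7 WB@8
I3 ld r2 <- r1: IF@4 ID@6 stall=0 (-) EX@7 MEM@8 WB@9

Answer: 5 6 8 9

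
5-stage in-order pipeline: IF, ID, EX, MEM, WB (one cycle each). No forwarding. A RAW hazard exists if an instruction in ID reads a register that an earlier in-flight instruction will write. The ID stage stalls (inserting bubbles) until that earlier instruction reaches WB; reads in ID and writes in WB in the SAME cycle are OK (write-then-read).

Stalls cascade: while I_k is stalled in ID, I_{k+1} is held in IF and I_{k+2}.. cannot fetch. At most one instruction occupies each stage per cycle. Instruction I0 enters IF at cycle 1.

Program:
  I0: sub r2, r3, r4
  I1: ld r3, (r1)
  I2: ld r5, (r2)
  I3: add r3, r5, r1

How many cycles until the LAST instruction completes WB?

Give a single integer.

I0 sub r2 <- r3,r4: IF@1 ID@2 stall=0 (-) EX@3 MEM@4 WB@5
I1 ld r3 <- r1: IF@2 ID@3 stall=0 (-) EX@4 MEM@5 WB@6
I2 ld r5 <- r2: IF@3 ID@4 stall=1 (RAW on I0.r2 (WB@5)) EX@6 MEM@7 WB@8
I3 add r3 <- r5,r1: IF@4 ID@6 stall=2 (RAW on I2.r5 (WB@8)) EX@9 MEM@10 WB@11

Answer: 11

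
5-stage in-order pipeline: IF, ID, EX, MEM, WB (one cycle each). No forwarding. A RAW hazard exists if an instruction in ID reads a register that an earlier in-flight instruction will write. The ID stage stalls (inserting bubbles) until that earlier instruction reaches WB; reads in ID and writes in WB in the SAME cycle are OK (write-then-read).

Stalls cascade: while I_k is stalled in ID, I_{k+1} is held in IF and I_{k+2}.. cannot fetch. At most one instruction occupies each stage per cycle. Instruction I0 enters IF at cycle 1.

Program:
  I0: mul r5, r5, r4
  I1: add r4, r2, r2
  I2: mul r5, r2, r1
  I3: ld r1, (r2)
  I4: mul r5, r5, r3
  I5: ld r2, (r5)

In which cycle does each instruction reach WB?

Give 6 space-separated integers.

Answer: 5 6 7 8 10 13

Derivation:
I0 mul r5 <- r5,r4: IF@1 ID@2 stall=0 (-) EX@3 MEM@4 WB@5
I1 add r4 <- r2,r2: IF@2 ID@3 stall=0 (-) EX@4 MEM@5 WB@6
I2 mul r5 <- r2,r1: IF@3 ID@4 stall=0 (-) EX@5 MEM@6 WB@7
I3 ld r1 <- r2: IF@4 ID@5 stall=0 (-) EX@6 MEM@7 WB@8
I4 mul r5 <- r5,r3: IF@5 ID@6 stall=1 (RAW on I2.r5 (WB@7)) EX@8 MEM@9 WB@10
I5 ld r2 <- r5: IF@6 ID@8 stall=2 (RAW on I4.r5 (WB@10)) EX@11 MEM@12 WB@13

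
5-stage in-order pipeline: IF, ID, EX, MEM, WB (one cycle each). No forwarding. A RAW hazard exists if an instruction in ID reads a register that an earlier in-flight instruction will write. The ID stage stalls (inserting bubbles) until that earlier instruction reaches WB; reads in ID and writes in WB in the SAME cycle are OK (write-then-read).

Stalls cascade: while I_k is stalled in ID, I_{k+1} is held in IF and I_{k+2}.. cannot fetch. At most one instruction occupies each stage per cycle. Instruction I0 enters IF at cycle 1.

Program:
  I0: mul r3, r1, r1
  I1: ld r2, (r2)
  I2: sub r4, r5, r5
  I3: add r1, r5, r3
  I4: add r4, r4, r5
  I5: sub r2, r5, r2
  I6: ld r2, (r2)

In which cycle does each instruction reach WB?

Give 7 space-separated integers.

I0 mul r3 <- r1,r1: IF@1 ID@2 stall=0 (-) EX@3 MEM@4 WB@5
I1 ld r2 <- r2: IF@2 ID@3 stall=0 (-) EX@4 MEM@5 WB@6
I2 sub r4 <- r5,r5: IF@3 ID@4 stall=0 (-) EX@5 MEM@6 WB@7
I3 add r1 <- r5,r3: IF@4 ID@5 stall=0 (-) EX@6 MEM@7 WB@8
I4 add r4 <- r4,r5: IF@5 ID@6 stall=1 (RAW on I2.r4 (WB@7)) EX@8 MEM@9 WB@10
I5 sub r2 <- r5,r2: IF@6 ID@8 stall=0 (-) EX@9 MEM@10 WB@11
I6 ld r2 <- r2: IF@8 ID@9 stall=2 (RAW on I5.r2 (WB@11)) EX@12 MEM@13 WB@14

Answer: 5 6 7 8 10 11 14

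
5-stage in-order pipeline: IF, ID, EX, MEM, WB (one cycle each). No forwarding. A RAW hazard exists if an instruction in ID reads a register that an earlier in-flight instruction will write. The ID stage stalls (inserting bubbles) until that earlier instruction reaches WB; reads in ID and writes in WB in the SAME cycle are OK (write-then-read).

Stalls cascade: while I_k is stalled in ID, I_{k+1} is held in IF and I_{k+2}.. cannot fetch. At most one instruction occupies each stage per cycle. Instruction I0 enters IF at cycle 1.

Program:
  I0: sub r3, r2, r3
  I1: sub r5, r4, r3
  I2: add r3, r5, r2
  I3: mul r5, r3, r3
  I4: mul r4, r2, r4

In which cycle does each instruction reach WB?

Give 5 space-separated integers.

Answer: 5 8 11 14 15

Derivation:
I0 sub r3 <- r2,r3: IF@1 ID@2 stall=0 (-) EX@3 MEM@4 WB@5
I1 sub r5 <- r4,r3: IF@2 ID@3 stall=2 (RAW on I0.r3 (WB@5)) EX@6 MEM@7 WB@8
I2 add r3 <- r5,r2: IF@3 ID@6 stall=2 (RAW on I1.r5 (WB@8)) EX@9 MEM@10 WB@11
I3 mul r5 <- r3,r3: IF@6 ID@9 stall=2 (RAW on I2.r3 (WB@11)) EX@12 MEM@13 WB@14
I4 mul r4 <- r2,r4: IF@9 ID@12 stall=0 (-) EX@13 MEM@14 WB@15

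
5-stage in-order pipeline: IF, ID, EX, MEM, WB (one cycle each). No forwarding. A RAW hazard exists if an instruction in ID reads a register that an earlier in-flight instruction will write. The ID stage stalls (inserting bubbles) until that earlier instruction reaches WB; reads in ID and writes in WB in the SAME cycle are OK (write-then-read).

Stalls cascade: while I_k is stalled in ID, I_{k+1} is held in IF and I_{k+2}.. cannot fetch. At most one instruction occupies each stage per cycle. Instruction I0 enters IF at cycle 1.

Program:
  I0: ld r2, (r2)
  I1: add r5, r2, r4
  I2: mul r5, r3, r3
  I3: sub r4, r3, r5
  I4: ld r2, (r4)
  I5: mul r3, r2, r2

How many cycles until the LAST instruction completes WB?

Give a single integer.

I0 ld r2 <- r2: IF@1 ID@2 stall=0 (-) EX@3 MEM@4 WB@5
I1 add r5 <- r2,r4: IF@2 ID@3 stall=2 (RAW on I0.r2 (WB@5)) EX@6 MEM@7 WB@8
I2 mul r5 <- r3,r3: IF@3 ID@6 stall=0 (-) EX@7 MEM@8 WB@9
I3 sub r4 <- r3,r5: IF@6 ID@7 stall=2 (RAW on I2.r5 (WB@9)) EX@10 MEM@11 WB@12
I4 ld r2 <- r4: IF@7 ID@10 stall=2 (RAW on I3.r4 (WB@12)) EX@13 MEM@14 WB@15
I5 mul r3 <- r2,r2: IF@10 ID@13 stall=2 (RAW on I4.r2 (WB@15)) EX@16 MEM@17 WB@18

Answer: 18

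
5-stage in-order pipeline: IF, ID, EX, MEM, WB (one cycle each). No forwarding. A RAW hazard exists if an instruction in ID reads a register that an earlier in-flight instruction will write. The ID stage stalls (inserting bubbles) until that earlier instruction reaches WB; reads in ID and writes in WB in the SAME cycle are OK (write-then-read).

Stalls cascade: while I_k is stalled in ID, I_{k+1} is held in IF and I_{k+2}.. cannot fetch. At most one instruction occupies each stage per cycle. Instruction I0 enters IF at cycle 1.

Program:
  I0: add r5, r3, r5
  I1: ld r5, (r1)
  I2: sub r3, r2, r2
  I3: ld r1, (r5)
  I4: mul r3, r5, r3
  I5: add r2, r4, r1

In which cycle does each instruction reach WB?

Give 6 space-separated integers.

Answer: 5 6 7 9 10 12

Derivation:
I0 add r5 <- r3,r5: IF@1 ID@2 stall=0 (-) EX@3 MEM@4 WB@5
I1 ld r5 <- r1: IF@2 ID@3 stall=0 (-) EX@4 MEM@5 WB@6
I2 sub r3 <- r2,r2: IF@3 ID@4 stall=0 (-) EX@5 MEM@6 WB@7
I3 ld r1 <- r5: IF@4 ID@5 stall=1 (RAW on I1.r5 (WB@6)) EX@7 MEM@8 WB@9
I4 mul r3 <- r5,r3: IF@5 ID@7 stall=0 (-) EX@8 MEM@9 WB@10
I5 add r2 <- r4,r1: IF@7 ID@8 stall=1 (RAW on I3.r1 (WB@9)) EX@10 MEM@11 WB@12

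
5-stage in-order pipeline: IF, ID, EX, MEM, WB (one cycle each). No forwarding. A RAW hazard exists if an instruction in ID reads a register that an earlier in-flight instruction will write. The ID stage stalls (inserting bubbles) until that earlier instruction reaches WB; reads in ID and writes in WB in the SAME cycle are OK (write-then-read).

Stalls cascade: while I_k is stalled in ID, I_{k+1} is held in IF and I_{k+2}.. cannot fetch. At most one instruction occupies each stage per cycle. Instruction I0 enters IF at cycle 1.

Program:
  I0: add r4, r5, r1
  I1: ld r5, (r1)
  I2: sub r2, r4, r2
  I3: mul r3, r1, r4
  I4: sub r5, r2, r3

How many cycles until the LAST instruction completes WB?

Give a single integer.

Answer: 12

Derivation:
I0 add r4 <- r5,r1: IF@1 ID@2 stall=0 (-) EX@3 MEM@4 WB@5
I1 ld r5 <- r1: IF@2 ID@3 stall=0 (-) EX@4 MEM@5 WB@6
I2 sub r2 <- r4,r2: IF@3 ID@4 stall=1 (RAW on I0.r4 (WB@5)) EX@6 MEM@7 WB@8
I3 mul r3 <- r1,r4: IF@4 ID@6 stall=0 (-) EX@7 MEM@8 WB@9
I4 sub r5 <- r2,r3: IF@6 ID@7 stall=2 (RAW on I3.r3 (WB@9)) EX@10 MEM@11 WB@12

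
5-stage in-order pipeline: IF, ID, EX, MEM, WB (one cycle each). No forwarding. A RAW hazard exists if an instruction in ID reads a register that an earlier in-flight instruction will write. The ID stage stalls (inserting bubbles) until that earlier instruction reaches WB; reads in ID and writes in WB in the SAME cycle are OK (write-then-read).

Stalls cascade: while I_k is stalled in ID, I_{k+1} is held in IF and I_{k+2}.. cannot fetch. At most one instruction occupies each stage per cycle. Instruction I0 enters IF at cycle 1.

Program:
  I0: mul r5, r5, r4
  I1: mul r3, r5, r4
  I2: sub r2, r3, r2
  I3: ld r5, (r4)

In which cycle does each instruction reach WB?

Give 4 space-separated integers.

I0 mul r5 <- r5,r4: IF@1 ID@2 stall=0 (-) EX@3 MEM@4 WB@5
I1 mul r3 <- r5,r4: IF@2 ID@3 stall=2 (RAW on I0.r5 (WB@5)) EX@6 MEM@7 WB@8
I2 sub r2 <- r3,r2: IF@3 ID@6 stall=2 (RAW on I1.r3 (WB@8)) EX@9 MEM@10 WB@11
I3 ld r5 <- r4: IF@6 ID@9 stall=0 (-) EX@10 MEM@11 WB@12

Answer: 5 8 11 12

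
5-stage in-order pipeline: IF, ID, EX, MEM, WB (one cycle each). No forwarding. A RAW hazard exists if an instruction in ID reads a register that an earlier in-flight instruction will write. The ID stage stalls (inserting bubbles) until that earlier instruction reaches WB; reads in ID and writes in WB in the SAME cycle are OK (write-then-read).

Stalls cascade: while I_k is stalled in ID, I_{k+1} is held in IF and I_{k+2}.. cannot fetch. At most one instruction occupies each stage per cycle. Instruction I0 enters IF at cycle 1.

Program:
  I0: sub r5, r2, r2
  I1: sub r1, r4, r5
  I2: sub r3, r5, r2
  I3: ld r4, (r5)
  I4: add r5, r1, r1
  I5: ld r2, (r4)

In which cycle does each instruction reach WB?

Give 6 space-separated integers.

Answer: 5 8 9 10 11 13

Derivation:
I0 sub r5 <- r2,r2: IF@1 ID@2 stall=0 (-) EX@3 MEM@4 WB@5
I1 sub r1 <- r4,r5: IF@2 ID@3 stall=2 (RAW on I0.r5 (WB@5)) EX@6 MEM@7 WB@8
I2 sub r3 <- r5,r2: IF@3 ID@6 stall=0 (-) EX@7 MEM@8 WB@9
I3 ld r4 <- r5: IF@6 ID@7 stall=0 (-) EX@8 MEM@9 WB@10
I4 add r5 <- r1,r1: IF@7 ID@8 stall=0 (-) EX@9 MEM@10 WB@11
I5 ld r2 <- r4: IF@8 ID@9 stall=1 (RAW on I3.r4 (WB@10)) EX@11 MEM@12 WB@13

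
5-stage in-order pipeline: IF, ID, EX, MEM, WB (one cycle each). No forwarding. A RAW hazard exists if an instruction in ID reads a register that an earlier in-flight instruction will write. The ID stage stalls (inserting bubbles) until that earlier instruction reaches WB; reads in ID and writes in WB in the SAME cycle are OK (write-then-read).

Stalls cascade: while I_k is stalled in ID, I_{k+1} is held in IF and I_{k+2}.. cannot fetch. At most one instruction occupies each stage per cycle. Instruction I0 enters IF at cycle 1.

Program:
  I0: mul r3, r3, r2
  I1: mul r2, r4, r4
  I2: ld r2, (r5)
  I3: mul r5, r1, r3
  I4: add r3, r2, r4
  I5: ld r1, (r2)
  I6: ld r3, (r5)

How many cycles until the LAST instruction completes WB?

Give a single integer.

I0 mul r3 <- r3,r2: IF@1 ID@2 stall=0 (-) EX@3 MEM@4 WB@5
I1 mul r2 <- r4,r4: IF@2 ID@3 stall=0 (-) EX@4 MEM@5 WB@6
I2 ld r2 <- r5: IF@3 ID@4 stall=0 (-) EX@5 MEM@6 WB@7
I3 mul r5 <- r1,r3: IF@4 ID@5 stall=0 (-) EX@6 MEM@7 WB@8
I4 add r3 <- r2,r4: IF@5 ID@6 stall=1 (RAW on I2.r2 (WB@7)) EX@8 MEM@9 WB@10
I5 ld r1 <- r2: IF@6 ID@8 stall=0 (-) EX@9 MEM@10 WB@11
I6 ld r3 <- r5: IF@8 ID@9 stall=0 (-) EX@10 MEM@11 WB@12

Answer: 12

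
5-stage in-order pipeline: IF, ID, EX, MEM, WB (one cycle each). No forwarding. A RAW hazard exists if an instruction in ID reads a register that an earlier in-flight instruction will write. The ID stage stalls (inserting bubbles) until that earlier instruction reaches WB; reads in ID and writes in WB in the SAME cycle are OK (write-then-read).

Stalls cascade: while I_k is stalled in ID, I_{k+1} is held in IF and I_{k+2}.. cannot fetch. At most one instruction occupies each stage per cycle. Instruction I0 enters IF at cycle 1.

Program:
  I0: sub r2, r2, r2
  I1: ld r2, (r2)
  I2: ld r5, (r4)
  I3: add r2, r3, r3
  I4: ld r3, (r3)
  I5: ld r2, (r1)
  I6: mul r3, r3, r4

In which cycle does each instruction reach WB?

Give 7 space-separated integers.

Answer: 5 8 9 10 11 12 14

Derivation:
I0 sub r2 <- r2,r2: IF@1 ID@2 stall=0 (-) EX@3 MEM@4 WB@5
I1 ld r2 <- r2: IF@2 ID@3 stall=2 (RAW on I0.r2 (WB@5)) EX@6 MEM@7 WB@8
I2 ld r5 <- r4: IF@3 ID@6 stall=0 (-) EX@7 MEM@8 WB@9
I3 add r2 <- r3,r3: IF@6 ID@7 stall=0 (-) EX@8 MEM@9 WB@10
I4 ld r3 <- r3: IF@7 ID@8 stall=0 (-) EX@9 MEM@10 WB@11
I5 ld r2 <- r1: IF@8 ID@9 stall=0 (-) EX@10 MEM@11 WB@12
I6 mul r3 <- r3,r4: IF@9 ID@10 stall=1 (RAW on I4.r3 (WB@11)) EX@12 MEM@13 WB@14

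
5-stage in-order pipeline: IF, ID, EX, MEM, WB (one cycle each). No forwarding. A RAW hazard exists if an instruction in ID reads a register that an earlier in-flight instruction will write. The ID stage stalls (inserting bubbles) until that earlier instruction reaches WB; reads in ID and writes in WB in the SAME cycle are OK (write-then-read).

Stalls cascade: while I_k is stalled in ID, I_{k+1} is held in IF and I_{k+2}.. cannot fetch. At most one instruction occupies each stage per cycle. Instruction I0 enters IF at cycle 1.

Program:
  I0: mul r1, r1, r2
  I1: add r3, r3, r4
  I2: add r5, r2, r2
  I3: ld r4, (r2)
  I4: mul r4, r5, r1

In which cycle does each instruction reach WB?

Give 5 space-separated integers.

Answer: 5 6 7 8 10

Derivation:
I0 mul r1 <- r1,r2: IF@1 ID@2 stall=0 (-) EX@3 MEM@4 WB@5
I1 add r3 <- r3,r4: IF@2 ID@3 stall=0 (-) EX@4 MEM@5 WB@6
I2 add r5 <- r2,r2: IF@3 ID@4 stall=0 (-) EX@5 MEM@6 WB@7
I3 ld r4 <- r2: IF@4 ID@5 stall=0 (-) EX@6 MEM@7 WB@8
I4 mul r4 <- r5,r1: IF@5 ID@6 stall=1 (RAW on I2.r5 (WB@7)) EX@8 MEM@9 WB@10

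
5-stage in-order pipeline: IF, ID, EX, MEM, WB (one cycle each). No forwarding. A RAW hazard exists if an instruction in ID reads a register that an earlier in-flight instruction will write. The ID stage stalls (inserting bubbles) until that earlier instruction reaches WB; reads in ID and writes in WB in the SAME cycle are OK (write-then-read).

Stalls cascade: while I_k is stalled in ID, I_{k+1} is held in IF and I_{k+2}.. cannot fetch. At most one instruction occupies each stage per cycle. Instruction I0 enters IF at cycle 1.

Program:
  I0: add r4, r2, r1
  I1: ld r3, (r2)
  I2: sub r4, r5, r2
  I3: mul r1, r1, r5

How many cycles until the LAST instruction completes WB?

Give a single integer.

I0 add r4 <- r2,r1: IF@1 ID@2 stall=0 (-) EX@3 MEM@4 WB@5
I1 ld r3 <- r2: IF@2 ID@3 stall=0 (-) EX@4 MEM@5 WB@6
I2 sub r4 <- r5,r2: IF@3 ID@4 stall=0 (-) EX@5 MEM@6 WB@7
I3 mul r1 <- r1,r5: IF@4 ID@5 stall=0 (-) EX@6 MEM@7 WB@8

Answer: 8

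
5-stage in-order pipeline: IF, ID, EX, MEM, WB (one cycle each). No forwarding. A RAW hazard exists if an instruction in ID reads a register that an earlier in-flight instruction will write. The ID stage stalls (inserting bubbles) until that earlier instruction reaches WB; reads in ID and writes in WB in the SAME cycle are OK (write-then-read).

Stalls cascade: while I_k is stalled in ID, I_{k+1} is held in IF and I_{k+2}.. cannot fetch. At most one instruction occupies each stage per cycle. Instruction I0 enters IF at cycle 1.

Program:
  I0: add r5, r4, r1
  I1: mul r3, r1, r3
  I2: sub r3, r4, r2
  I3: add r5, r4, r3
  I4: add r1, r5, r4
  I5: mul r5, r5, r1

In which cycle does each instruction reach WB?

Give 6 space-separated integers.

Answer: 5 6 7 10 13 16

Derivation:
I0 add r5 <- r4,r1: IF@1 ID@2 stall=0 (-) EX@3 MEM@4 WB@5
I1 mul r3 <- r1,r3: IF@2 ID@3 stall=0 (-) EX@4 MEM@5 WB@6
I2 sub r3 <- r4,r2: IF@3 ID@4 stall=0 (-) EX@5 MEM@6 WB@7
I3 add r5 <- r4,r3: IF@4 ID@5 stall=2 (RAW on I2.r3 (WB@7)) EX@8 MEM@9 WB@10
I4 add r1 <- r5,r4: IF@5 ID@8 stall=2 (RAW on I3.r5 (WB@10)) EX@11 MEM@12 WB@13
I5 mul r5 <- r5,r1: IF@8 ID@11 stall=2 (RAW on I4.r1 (WB@13)) EX@14 MEM@15 WB@16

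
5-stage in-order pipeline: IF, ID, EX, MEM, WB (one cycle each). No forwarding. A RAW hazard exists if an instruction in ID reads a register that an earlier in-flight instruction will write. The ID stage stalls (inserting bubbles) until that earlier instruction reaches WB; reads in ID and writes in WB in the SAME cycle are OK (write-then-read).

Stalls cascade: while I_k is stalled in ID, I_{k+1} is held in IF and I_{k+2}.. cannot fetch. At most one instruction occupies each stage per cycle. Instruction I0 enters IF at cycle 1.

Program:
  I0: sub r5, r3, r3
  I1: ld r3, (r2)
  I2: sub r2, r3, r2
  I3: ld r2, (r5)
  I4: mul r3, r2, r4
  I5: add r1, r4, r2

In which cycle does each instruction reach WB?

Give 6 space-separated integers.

Answer: 5 6 9 10 13 14

Derivation:
I0 sub r5 <- r3,r3: IF@1 ID@2 stall=0 (-) EX@3 MEM@4 WB@5
I1 ld r3 <- r2: IF@2 ID@3 stall=0 (-) EX@4 MEM@5 WB@6
I2 sub r2 <- r3,r2: IF@3 ID@4 stall=2 (RAW on I1.r3 (WB@6)) EX@7 MEM@8 WB@9
I3 ld r2 <- r5: IF@4 ID@7 stall=0 (-) EX@8 MEM@9 WB@10
I4 mul r3 <- r2,r4: IF@7 ID@8 stall=2 (RAW on I3.r2 (WB@10)) EX@11 MEM@12 WB@13
I5 add r1 <- r4,r2: IF@8 ID@11 stall=0 (-) EX@12 MEM@13 WB@14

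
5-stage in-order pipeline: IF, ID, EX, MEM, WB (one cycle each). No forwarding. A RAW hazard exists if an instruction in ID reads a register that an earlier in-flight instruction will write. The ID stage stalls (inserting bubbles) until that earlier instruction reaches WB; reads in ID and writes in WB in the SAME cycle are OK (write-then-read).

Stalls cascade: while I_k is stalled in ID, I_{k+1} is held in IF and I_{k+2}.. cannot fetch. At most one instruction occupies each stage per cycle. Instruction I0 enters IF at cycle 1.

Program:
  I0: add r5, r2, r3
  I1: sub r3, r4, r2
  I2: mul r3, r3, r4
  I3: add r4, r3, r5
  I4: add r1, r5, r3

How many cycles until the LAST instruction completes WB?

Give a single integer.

I0 add r5 <- r2,r3: IF@1 ID@2 stall=0 (-) EX@3 MEM@4 WB@5
I1 sub r3 <- r4,r2: IF@2 ID@3 stall=0 (-) EX@4 MEM@5 WB@6
I2 mul r3 <- r3,r4: IF@3 ID@4 stall=2 (RAW on I1.r3 (WB@6)) EX@7 MEM@8 WB@9
I3 add r4 <- r3,r5: IF@4 ID@7 stall=2 (RAW on I2.r3 (WB@9)) EX@10 MEM@11 WB@12
I4 add r1 <- r5,r3: IF@7 ID@10 stall=0 (-) EX@11 MEM@12 WB@13

Answer: 13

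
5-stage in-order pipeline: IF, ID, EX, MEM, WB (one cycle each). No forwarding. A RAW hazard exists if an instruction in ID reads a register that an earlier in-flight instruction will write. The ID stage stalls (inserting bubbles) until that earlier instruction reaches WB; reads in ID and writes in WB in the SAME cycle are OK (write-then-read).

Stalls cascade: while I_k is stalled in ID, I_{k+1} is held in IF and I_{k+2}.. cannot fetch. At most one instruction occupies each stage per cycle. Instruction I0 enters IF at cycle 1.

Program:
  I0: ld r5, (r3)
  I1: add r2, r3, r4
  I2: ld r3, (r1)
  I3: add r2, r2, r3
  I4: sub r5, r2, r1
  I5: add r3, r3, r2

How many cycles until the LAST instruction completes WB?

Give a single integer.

I0 ld r5 <- r3: IF@1 ID@2 stall=0 (-) EX@3 MEM@4 WB@5
I1 add r2 <- r3,r4: IF@2 ID@3 stall=0 (-) EX@4 MEM@5 WB@6
I2 ld r3 <- r1: IF@3 ID@4 stall=0 (-) EX@5 MEM@6 WB@7
I3 add r2 <- r2,r3: IF@4 ID@5 stall=2 (RAW on I2.r3 (WB@7)) EX@8 MEM@9 WB@10
I4 sub r5 <- r2,r1: IF@5 ID@8 stall=2 (RAW on I3.r2 (WB@10)) EX@11 MEM@12 WB@13
I5 add r3 <- r3,r2: IF@8 ID@11 stall=0 (-) EX@12 MEM@13 WB@14

Answer: 14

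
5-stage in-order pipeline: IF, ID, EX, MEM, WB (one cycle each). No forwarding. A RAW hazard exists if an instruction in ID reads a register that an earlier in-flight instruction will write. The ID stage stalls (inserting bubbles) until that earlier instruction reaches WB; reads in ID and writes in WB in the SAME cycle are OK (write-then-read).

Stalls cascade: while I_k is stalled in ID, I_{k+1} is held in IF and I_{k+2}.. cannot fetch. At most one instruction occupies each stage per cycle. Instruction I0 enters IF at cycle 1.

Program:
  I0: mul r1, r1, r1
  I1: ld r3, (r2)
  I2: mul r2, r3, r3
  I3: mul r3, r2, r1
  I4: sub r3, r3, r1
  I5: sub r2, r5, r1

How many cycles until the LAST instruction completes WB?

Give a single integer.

I0 mul r1 <- r1,r1: IF@1 ID@2 stall=0 (-) EX@3 MEM@4 WB@5
I1 ld r3 <- r2: IF@2 ID@3 stall=0 (-) EX@4 MEM@5 WB@6
I2 mul r2 <- r3,r3: IF@3 ID@4 stall=2 (RAW on I1.r3 (WB@6)) EX@7 MEM@8 WB@9
I3 mul r3 <- r2,r1: IF@4 ID@7 stall=2 (RAW on I2.r2 (WB@9)) EX@10 MEM@11 WB@12
I4 sub r3 <- r3,r1: IF@7 ID@10 stall=2 (RAW on I3.r3 (WB@12)) EX@13 MEM@14 WB@15
I5 sub r2 <- r5,r1: IF@10 ID@13 stall=0 (-) EX@14 MEM@15 WB@16

Answer: 16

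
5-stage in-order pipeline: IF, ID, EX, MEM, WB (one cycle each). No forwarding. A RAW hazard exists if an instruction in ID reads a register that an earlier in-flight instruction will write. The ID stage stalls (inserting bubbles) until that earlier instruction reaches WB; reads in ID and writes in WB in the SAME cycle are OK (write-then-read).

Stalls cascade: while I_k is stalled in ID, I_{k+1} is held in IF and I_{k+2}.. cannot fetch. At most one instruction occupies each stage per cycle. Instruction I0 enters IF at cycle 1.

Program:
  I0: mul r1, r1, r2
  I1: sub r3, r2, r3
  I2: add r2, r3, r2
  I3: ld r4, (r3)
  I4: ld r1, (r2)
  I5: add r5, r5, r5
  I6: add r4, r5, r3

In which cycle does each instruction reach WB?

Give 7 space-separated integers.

I0 mul r1 <- r1,r2: IF@1 ID@2 stall=0 (-) EX@3 MEM@4 WB@5
I1 sub r3 <- r2,r3: IF@2 ID@3 stall=0 (-) EX@4 MEM@5 WB@6
I2 add r2 <- r3,r2: IF@3 ID@4 stall=2 (RAW on I1.r3 (WB@6)) EX@7 MEM@8 WB@9
I3 ld r4 <- r3: IF@4 ID@7 stall=0 (-) EX@8 MEM@9 WB@10
I4 ld r1 <- r2: IF@7 ID@8 stall=1 (RAW on I2.r2 (WB@9)) EX@10 MEM@11 WB@12
I5 add r5 <- r5,r5: IF@8 ID@10 stall=0 (-) EX@11 MEM@12 WB@13
I6 add r4 <- r5,r3: IF@10 ID@11 stall=2 (RAW on I5.r5 (WB@13)) EX@14 MEM@15 WB@16

Answer: 5 6 9 10 12 13 16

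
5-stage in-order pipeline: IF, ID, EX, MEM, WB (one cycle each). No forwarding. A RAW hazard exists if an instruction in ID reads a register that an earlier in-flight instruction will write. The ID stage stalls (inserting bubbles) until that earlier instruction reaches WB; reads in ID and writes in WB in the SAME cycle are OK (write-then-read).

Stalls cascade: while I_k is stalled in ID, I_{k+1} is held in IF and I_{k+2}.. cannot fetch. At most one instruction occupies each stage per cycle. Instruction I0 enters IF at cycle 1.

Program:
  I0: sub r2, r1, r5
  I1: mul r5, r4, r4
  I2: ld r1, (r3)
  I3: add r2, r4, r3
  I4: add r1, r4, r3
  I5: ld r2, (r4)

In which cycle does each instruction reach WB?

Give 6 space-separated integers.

Answer: 5 6 7 8 9 10

Derivation:
I0 sub r2 <- r1,r5: IF@1 ID@2 stall=0 (-) EX@3 MEM@4 WB@5
I1 mul r5 <- r4,r4: IF@2 ID@3 stall=0 (-) EX@4 MEM@5 WB@6
I2 ld r1 <- r3: IF@3 ID@4 stall=0 (-) EX@5 MEM@6 WB@7
I3 add r2 <- r4,r3: IF@4 ID@5 stall=0 (-) EX@6 MEM@7 WB@8
I4 add r1 <- r4,r3: IF@5 ID@6 stall=0 (-) EX@7 MEM@8 WB@9
I5 ld r2 <- r4: IF@6 ID@7 stall=0 (-) EX@8 MEM@9 WB@10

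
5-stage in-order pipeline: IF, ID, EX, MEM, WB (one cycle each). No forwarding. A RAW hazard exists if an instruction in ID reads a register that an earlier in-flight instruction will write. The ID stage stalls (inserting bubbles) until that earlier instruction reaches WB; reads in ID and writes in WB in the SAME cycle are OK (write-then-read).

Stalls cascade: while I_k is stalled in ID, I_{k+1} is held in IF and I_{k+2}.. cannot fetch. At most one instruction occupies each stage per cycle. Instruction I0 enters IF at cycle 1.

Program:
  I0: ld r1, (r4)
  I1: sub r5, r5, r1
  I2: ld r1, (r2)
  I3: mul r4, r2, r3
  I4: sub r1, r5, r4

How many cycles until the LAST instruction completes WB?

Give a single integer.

I0 ld r1 <- r4: IF@1 ID@2 stall=0 (-) EX@3 MEM@4 WB@5
I1 sub r5 <- r5,r1: IF@2 ID@3 stall=2 (RAW on I0.r1 (WB@5)) EX@6 MEM@7 WB@8
I2 ld r1 <- r2: IF@3 ID@6 stall=0 (-) EX@7 MEM@8 WB@9
I3 mul r4 <- r2,r3: IF@6 ID@7 stall=0 (-) EX@8 MEM@9 WB@10
I4 sub r1 <- r5,r4: IF@7 ID@8 stall=2 (RAW on I3.r4 (WB@10)) EX@11 MEM@12 WB@13

Answer: 13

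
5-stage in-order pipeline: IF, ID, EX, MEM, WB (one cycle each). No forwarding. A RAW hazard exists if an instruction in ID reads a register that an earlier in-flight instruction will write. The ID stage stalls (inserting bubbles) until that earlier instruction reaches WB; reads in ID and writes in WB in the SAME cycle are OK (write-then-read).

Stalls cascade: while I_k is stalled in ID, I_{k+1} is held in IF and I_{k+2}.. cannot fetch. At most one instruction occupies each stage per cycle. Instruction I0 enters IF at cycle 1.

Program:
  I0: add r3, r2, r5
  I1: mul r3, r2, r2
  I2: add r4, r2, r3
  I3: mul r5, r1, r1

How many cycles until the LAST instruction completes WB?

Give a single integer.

Answer: 10

Derivation:
I0 add r3 <- r2,r5: IF@1 ID@2 stall=0 (-) EX@3 MEM@4 WB@5
I1 mul r3 <- r2,r2: IF@2 ID@3 stall=0 (-) EX@4 MEM@5 WB@6
I2 add r4 <- r2,r3: IF@3 ID@4 stall=2 (RAW on I1.r3 (WB@6)) EX@7 MEM@8 WB@9
I3 mul r5 <- r1,r1: IF@4 ID@7 stall=0 (-) EX@8 MEM@9 WB@10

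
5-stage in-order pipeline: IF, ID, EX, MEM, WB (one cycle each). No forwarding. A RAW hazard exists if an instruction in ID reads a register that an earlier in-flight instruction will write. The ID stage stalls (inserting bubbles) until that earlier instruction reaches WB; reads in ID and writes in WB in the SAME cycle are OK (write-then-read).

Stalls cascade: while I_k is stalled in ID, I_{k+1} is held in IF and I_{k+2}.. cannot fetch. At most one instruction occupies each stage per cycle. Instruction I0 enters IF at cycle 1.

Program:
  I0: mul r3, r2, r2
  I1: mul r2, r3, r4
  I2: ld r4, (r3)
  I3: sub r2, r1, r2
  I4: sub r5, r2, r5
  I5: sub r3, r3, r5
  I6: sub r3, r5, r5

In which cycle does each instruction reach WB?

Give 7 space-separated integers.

I0 mul r3 <- r2,r2: IF@1 ID@2 stall=0 (-) EX@3 MEM@4 WB@5
I1 mul r2 <- r3,r4: IF@2 ID@3 stall=2 (RAW on I0.r3 (WB@5)) EX@6 MEM@7 WB@8
I2 ld r4 <- r3: IF@3 ID@6 stall=0 (-) EX@7 MEM@8 WB@9
I3 sub r2 <- r1,r2: IF@6 ID@7 stall=1 (RAW on I1.r2 (WB@8)) EX@9 MEM@10 WB@11
I4 sub r5 <- r2,r5: IF@7 ID@9 stall=2 (RAW on I3.r2 (WB@11)) EX@12 MEM@13 WB@14
I5 sub r3 <- r3,r5: IF@9 ID@12 stall=2 (RAW on I4.r5 (WB@14)) EX@15 MEM@16 WB@17
I6 sub r3 <- r5,r5: IF@12 ID@15 stall=0 (-) EX@16 MEM@17 WB@18

Answer: 5 8 9 11 14 17 18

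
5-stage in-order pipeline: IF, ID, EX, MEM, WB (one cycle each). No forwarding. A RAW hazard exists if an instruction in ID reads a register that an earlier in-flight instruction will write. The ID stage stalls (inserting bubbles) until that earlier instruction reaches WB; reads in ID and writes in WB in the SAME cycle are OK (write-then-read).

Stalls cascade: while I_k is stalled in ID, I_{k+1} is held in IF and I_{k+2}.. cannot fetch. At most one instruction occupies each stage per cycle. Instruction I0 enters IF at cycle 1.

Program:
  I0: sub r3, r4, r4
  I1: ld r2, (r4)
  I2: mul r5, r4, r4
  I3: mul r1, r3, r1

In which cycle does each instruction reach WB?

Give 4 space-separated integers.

Answer: 5 6 7 8

Derivation:
I0 sub r3 <- r4,r4: IF@1 ID@2 stall=0 (-) EX@3 MEM@4 WB@5
I1 ld r2 <- r4: IF@2 ID@3 stall=0 (-) EX@4 MEM@5 WB@6
I2 mul r5 <- r4,r4: IF@3 ID@4 stall=0 (-) EX@5 MEM@6 WB@7
I3 mul r1 <- r3,r1: IF@4 ID@5 stall=0 (-) EX@6 MEM@7 WB@8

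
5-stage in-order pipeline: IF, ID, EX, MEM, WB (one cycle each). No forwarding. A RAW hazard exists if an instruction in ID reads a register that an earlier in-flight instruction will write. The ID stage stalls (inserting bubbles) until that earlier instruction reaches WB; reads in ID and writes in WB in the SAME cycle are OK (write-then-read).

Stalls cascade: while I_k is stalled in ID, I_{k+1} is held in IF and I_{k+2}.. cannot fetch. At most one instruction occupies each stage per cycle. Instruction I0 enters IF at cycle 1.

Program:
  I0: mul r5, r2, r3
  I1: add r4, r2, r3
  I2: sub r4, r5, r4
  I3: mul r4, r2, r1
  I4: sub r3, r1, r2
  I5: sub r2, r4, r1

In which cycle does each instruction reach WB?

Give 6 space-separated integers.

I0 mul r5 <- r2,r3: IF@1 ID@2 stall=0 (-) EX@3 MEM@4 WB@5
I1 add r4 <- r2,r3: IF@2 ID@3 stall=0 (-) EX@4 MEM@5 WB@6
I2 sub r4 <- r5,r4: IF@3 ID@4 stall=2 (RAW on I1.r4 (WB@6)) EX@7 MEM@8 WB@9
I3 mul r4 <- r2,r1: IF@4 ID@7 stall=0 (-) EX@8 MEM@9 WB@10
I4 sub r3 <- r1,r2: IF@7 ID@8 stall=0 (-) EX@9 MEM@10 WB@11
I5 sub r2 <- r4,r1: IF@8 ID@9 stall=1 (RAW on I3.r4 (WB@10)) EX@11 MEM@12 WB@13

Answer: 5 6 9 10 11 13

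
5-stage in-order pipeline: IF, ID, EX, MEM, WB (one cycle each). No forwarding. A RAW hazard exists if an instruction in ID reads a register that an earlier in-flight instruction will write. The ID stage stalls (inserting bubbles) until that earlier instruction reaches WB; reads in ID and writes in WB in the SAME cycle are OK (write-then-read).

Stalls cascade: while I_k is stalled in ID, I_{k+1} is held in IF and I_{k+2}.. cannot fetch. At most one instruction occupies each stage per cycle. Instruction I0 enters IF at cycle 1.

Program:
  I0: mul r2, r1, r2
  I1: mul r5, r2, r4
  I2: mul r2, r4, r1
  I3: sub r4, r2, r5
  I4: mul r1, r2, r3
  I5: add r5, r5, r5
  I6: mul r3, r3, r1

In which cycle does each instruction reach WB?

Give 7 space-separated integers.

I0 mul r2 <- r1,r2: IF@1 ID@2 stall=0 (-) EX@3 MEM@4 WB@5
I1 mul r5 <- r2,r4: IF@2 ID@3 stall=2 (RAW on I0.r2 (WB@5)) EX@6 MEM@7 WB@8
I2 mul r2 <- r4,r1: IF@3 ID@6 stall=0 (-) EX@7 MEM@8 WB@9
I3 sub r4 <- r2,r5: IF@6 ID@7 stall=2 (RAW on I2.r2 (WB@9)) EX@10 MEM@11 WB@12
I4 mul r1 <- r2,r3: IF@7 ID@10 stall=0 (-) EX@11 MEM@12 WB@13
I5 add r5 <- r5,r5: IF@10 ID@11 stall=0 (-) EX@12 MEM@13 WB@14
I6 mul r3 <- r3,r1: IF@11 ID@12 stall=1 (RAW on I4.r1 (WB@13)) EX@14 MEM@15 WB@16

Answer: 5 8 9 12 13 14 16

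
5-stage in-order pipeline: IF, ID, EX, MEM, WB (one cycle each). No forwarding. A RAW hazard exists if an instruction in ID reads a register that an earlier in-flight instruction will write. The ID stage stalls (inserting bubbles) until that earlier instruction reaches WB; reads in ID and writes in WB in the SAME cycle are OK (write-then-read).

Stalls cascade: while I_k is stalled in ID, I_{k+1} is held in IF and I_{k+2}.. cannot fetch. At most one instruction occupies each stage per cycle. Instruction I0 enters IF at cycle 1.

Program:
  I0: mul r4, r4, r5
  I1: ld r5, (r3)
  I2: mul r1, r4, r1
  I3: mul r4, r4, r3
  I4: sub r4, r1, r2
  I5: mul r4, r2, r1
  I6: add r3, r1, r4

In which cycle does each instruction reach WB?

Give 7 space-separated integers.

I0 mul r4 <- r4,r5: IF@1 ID@2 stall=0 (-) EX@3 MEM@4 WB@5
I1 ld r5 <- r3: IF@2 ID@3 stall=0 (-) EX@4 MEM@5 WB@6
I2 mul r1 <- r4,r1: IF@3 ID@4 stall=1 (RAW on I0.r4 (WB@5)) EX@6 MEM@7 WB@8
I3 mul r4 <- r4,r3: IF@4 ID@6 stall=0 (-) EX@7 MEM@8 WB@9
I4 sub r4 <- r1,r2: IF@6 ID@7 stall=1 (RAW on I2.r1 (WB@8)) EX@9 MEM@10 WB@11
I5 mul r4 <- r2,r1: IF@7 ID@9 stall=0 (-) EX@10 MEM@11 WB@12
I6 add r3 <- r1,r4: IF@9 ID@10 stall=2 (RAW on I5.r4 (WB@12)) EX@13 MEM@14 WB@15

Answer: 5 6 8 9 11 12 15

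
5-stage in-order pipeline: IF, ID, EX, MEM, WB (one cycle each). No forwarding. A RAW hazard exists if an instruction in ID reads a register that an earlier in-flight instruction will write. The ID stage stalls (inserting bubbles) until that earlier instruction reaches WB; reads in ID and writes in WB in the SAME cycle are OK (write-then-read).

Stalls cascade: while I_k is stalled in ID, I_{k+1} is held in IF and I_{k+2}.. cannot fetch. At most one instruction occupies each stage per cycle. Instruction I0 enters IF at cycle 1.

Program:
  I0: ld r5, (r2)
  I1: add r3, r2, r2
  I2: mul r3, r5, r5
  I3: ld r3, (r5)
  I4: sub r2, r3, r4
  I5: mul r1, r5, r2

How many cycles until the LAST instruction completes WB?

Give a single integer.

Answer: 15

Derivation:
I0 ld r5 <- r2: IF@1 ID@2 stall=0 (-) EX@3 MEM@4 WB@5
I1 add r3 <- r2,r2: IF@2 ID@3 stall=0 (-) EX@4 MEM@5 WB@6
I2 mul r3 <- r5,r5: IF@3 ID@4 stall=1 (RAW on I0.r5 (WB@5)) EX@6 MEM@7 WB@8
I3 ld r3 <- r5: IF@4 ID@6 stall=0 (-) EX@7 MEM@8 WB@9
I4 sub r2 <- r3,r4: IF@6 ID@7 stall=2 (RAW on I3.r3 (WB@9)) EX@10 MEM@11 WB@12
I5 mul r1 <- r5,r2: IF@7 ID@10 stall=2 (RAW on I4.r2 (WB@12)) EX@13 MEM@14 WB@15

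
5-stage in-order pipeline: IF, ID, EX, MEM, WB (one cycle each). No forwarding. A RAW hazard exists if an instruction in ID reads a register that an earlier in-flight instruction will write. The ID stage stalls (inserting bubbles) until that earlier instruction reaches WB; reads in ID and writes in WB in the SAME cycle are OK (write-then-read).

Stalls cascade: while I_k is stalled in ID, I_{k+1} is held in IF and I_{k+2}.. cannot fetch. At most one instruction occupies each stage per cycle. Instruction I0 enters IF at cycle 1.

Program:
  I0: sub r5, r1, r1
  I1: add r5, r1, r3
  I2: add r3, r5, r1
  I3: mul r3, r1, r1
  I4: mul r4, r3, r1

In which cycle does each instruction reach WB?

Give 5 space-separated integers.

Answer: 5 6 9 10 13

Derivation:
I0 sub r5 <- r1,r1: IF@1 ID@2 stall=0 (-) EX@3 MEM@4 WB@5
I1 add r5 <- r1,r3: IF@2 ID@3 stall=0 (-) EX@4 MEM@5 WB@6
I2 add r3 <- r5,r1: IF@3 ID@4 stall=2 (RAW on I1.r5 (WB@6)) EX@7 MEM@8 WB@9
I3 mul r3 <- r1,r1: IF@4 ID@7 stall=0 (-) EX@8 MEM@9 WB@10
I4 mul r4 <- r3,r1: IF@7 ID@8 stall=2 (RAW on I3.r3 (WB@10)) EX@11 MEM@12 WB@13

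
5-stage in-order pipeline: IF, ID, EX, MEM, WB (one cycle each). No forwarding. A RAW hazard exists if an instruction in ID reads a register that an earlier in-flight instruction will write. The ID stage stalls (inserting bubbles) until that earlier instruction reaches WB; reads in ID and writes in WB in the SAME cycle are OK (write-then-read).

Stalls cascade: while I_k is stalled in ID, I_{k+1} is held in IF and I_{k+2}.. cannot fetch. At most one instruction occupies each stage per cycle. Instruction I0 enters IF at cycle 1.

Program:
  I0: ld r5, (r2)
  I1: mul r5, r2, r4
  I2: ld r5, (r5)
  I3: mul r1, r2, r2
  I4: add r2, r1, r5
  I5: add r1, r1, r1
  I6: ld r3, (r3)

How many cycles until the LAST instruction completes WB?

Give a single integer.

Answer: 15

Derivation:
I0 ld r5 <- r2: IF@1 ID@2 stall=0 (-) EX@3 MEM@4 WB@5
I1 mul r5 <- r2,r4: IF@2 ID@3 stall=0 (-) EX@4 MEM@5 WB@6
I2 ld r5 <- r5: IF@3 ID@4 stall=2 (RAW on I1.r5 (WB@6)) EX@7 MEM@8 WB@9
I3 mul r1 <- r2,r2: IF@4 ID@7 stall=0 (-) EX@8 MEM@9 WB@10
I4 add r2 <- r1,r5: IF@7 ID@8 stall=2 (RAW on I3.r1 (WB@10)) EX@11 MEM@12 WB@13
I5 add r1 <- r1,r1: IF@8 ID@11 stall=0 (-) EX@12 MEM@13 WB@14
I6 ld r3 <- r3: IF@11 ID@12 stall=0 (-) EX@13 MEM@14 WB@15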